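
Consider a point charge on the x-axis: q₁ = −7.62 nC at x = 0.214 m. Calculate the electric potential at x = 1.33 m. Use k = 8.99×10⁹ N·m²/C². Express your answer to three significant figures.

-61.4 V

Electric potential is a scalar, so the contributions from each charge add algebraically: V = Σ kqᵢ/rᵢ.
V = k[(-7.62×10⁻⁹)/(1.12)] = -61.4 V.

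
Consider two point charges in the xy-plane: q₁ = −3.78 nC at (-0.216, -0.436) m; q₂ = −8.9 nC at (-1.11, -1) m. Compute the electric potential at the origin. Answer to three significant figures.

-123 V

The total potential is the scalar sum of each charge's contribution, V = Σ kqᵢ/rᵢ.
Distances from the field point to each charge: r₁ = 0.487 m, r₂ = 1.49 m.
V = k[(-3.78×10⁻⁹)/(0.487) + (-8.90×10⁻⁹)/(1.49)] = -123 V.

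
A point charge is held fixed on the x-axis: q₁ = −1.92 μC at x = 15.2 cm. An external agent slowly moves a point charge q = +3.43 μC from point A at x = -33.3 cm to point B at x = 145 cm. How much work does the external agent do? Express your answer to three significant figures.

For quasistatic motion the external work equals the change in potential energy: W_ext = qΔV = q(V_B − V_A).
At A: distance to the source charge is 0.485 m; V_A = kq₁/r = -3.56×10⁴ V.
At B: distance to the source charge is 1.30 m; V_B = kq₁/r = -1.33×10⁴ V.
ΔV = V_B − V_A = 2.23×10⁴ V.
W_ext = qΔV = (3.43×10⁻⁶ C)(2.23×10⁴ V) = 0.0765 J.

0.0765 J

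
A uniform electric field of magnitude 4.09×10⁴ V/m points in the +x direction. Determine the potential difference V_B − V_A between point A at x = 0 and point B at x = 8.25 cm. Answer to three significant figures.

-3370 V

In a uniform field, potential decreases in the direction of E: V_B − V_A = −E·Δx.
V_B − V_A = −(4.09×10⁴ V/m)(0.0825 m) = -3370 V.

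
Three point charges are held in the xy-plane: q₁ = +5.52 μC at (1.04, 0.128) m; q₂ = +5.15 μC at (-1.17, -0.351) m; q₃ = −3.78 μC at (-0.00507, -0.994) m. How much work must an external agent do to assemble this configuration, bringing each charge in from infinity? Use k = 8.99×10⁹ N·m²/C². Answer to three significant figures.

The work to assemble the configuration equals its total potential energy, U = Σ kqᵢqⱼ/rᵢⱼ over all pairs.
Pair separations: r₁₂ = 2.26 m, r₁₃ = 1.53 m, r₂₃ = 1.33 m.
U = (0.113) + (-0.122) + (-0.132) = -0.141 J.

-0.141 J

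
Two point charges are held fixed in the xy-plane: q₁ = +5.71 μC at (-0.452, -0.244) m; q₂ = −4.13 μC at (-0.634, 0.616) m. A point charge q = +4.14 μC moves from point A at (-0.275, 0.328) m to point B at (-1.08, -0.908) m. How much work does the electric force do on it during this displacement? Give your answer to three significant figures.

-0.115 J

The work done by the electric force is W_field = −ΔU = −q(V_B − V_A) = q(V_A − V_B).
At A: distances to the source charges are 0.599 m, 0.460 m; V_A = Σ kqᵢ/rᵢ = 5060 V.
At B: distances to the source charges are 0.914 m, 1.59 m; V_B = Σ kqᵢ/rᵢ = 3.28×10⁴ V.
ΔV = V_B − V_A = 2.77×10⁴ V.
W_field = −qΔV = −(4.14×10⁻⁶ C)(2.77×10⁴ V) = -0.115 J.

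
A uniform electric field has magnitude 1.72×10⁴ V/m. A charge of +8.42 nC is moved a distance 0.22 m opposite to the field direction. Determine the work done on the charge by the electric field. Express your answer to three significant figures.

The potential change for a displacement 0.22 m opposite to the field direction is ΔV = +Ed = 3780 V.
W_field = −qΔV = -3.19×10⁻⁵ J.

-3.19×10⁻⁵ J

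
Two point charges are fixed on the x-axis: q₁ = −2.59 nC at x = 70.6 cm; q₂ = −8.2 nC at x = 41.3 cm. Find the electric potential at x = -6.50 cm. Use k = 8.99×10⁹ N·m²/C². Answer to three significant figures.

The total potential is the scalar sum of each charge's contribution, V = Σ kqᵢ/rᵢ.
Distances from the field point to each charge: r₁ = 0.771 m, r₂ = 0.478 m.
V = k[(-2.59×10⁻⁹)/(0.771) + (-8.20×10⁻⁹)/(0.478)] = -184 V.

-184 V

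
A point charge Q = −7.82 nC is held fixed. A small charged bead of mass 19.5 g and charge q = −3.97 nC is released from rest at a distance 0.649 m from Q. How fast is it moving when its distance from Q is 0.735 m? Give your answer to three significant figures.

2.27×10⁻³ m/s

Only the electrostatic force acts, so mechanical energy is conserved: ½mv² = U₁ − U₂ = kQq(1/r₁ − 1/r₂).
U₁ − U₂ = (8.99×10⁹ N·m²/C²)(-7.82×10⁻⁹ C)(-3.97×10⁻⁹ C)(1/0.649 − 1/0.735) = 5.03×10⁻⁸ J.
v = √(2·5.03×10⁻⁸/0.0195) = 2.27×10⁻³ m/s.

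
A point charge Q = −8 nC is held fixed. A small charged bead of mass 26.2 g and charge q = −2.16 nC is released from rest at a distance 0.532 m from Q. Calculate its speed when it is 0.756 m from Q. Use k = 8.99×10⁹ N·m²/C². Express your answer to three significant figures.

Only the electrostatic force acts, so mechanical energy is conserved: ½mv² = U₁ − U₂ = kQq(1/r₁ − 1/r₂).
U₁ − U₂ = (8.99×10⁹ N·m²/C²)(-8.00×10⁻⁹ C)(-2.16×10⁻⁹ C)(1/0.532 − 1/0.756) = 8.65×10⁻⁸ J.
v = √(2·8.65×10⁻⁸/0.0262) = 2.57×10⁻³ m/s.

2.57×10⁻³ m/s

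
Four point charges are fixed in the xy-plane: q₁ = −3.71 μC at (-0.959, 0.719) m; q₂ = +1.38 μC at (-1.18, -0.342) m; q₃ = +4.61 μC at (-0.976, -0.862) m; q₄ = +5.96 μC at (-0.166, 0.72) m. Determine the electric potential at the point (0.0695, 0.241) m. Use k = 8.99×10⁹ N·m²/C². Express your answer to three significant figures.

1.07×10⁵ V

Electric potential is a scalar, so the contributions from each charge add algebraically: V = Σ kqᵢ/rᵢ.
Distances from the field point to each charge: r₁ = 1.13 m, r₂ = 1.38 m, r₃ = 1.52 m, r₄ = 0.534 m.
V = k[(-3.71×10⁻⁶)/(1.13) + (1.38×10⁻⁶)/(1.38) + (4.61×10⁻⁶)/(1.52) + (5.96×10⁻⁶)/(0.534)] = 1.07×10⁵ V.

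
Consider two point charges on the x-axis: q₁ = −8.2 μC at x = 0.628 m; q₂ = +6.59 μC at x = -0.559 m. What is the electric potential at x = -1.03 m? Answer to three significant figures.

Electric potential is a scalar, so the contributions from each charge add algebraically: V = Σ kqᵢ/rᵢ.
Distances from the field point to each charge: r₁ = 1.66 m, r₂ = 0.471 m.
V = k[(-8.20×10⁻⁶)/(1.66) + (6.59×10⁻⁶)/(0.471)] = 8.13×10⁴ V.

8.13×10⁴ V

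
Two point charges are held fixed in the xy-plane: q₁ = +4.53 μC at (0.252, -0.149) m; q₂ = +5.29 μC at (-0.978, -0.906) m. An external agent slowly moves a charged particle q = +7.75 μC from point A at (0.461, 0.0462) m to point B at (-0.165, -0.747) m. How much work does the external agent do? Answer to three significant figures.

-0.439 J

For quasistatic motion the external work equals the change in potential energy: W_ext = qΔV = q(V_B − V_A).
At A: distances to the source charges are 0.286 m, 1.73 m; V_A = Σ kqᵢ/rᵢ = 1.70×10⁵ V.
At B: distances to the source charges are 0.729 m, 0.828 m; V_B = Σ kqᵢ/rᵢ = 1.13×10⁵ V.
ΔV = V_B − V_A = -5.67×10⁴ V.
W_ext = qΔV = (7.75×10⁻⁶ C)(-5.67×10⁴ V) = -0.439 J.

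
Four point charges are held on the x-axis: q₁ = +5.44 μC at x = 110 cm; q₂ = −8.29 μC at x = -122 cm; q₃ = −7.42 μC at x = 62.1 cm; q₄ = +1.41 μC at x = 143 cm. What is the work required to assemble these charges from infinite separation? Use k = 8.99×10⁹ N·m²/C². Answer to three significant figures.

The work to assemble the configuration equals its total potential energy, U = Σ kqᵢqⱼ/rᵢⱼ over all pairs.
Pair separations: r₁₂ = 2.32 m, r₁₃ = 0.479 m, r₁₄ = 0.330 m, r₂₃ = 1.84 m, r₂₄ = 2.65 m, r₃₄ = 0.809 m.
Summing all 6 pair terms gives U = -0.579 J.

-0.579 J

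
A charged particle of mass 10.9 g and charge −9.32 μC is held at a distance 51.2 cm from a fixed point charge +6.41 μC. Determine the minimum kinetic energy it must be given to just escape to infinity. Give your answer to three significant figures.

To just escape, total mechanical energy must reach zero at infinity: ½mv²_min + U = 0, so ½mv²_min = −U = |kQq|/r.
|U| = |kQq|/r = (8.99×10⁹ N·m²/C²)(6.41×10⁻⁶)(9.32×10⁻⁶)/(0.512) = 1.05 J.

1.05 J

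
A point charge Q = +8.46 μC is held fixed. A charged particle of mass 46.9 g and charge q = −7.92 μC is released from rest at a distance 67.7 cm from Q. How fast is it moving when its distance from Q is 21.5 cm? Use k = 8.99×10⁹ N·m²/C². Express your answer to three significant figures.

Only the electrostatic force acts, so mechanical energy is conserved: ½mv² = U₁ − U₂ = kQq(1/r₁ − 1/r₂).
U₁ − U₂ = (8.99×10⁹ N·m²/C²)(8.46×10⁻⁶ C)(-7.92×10⁻⁶ C)(1/0.677 − 1/0.215) = 1.91 J.
v = √(2·1.91/0.0469) = 9.03 m/s.

9.03 m/s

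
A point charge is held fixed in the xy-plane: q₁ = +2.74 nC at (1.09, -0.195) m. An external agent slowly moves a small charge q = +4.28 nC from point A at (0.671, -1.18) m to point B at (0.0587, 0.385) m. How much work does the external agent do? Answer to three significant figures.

-9.39×10⁻⁹ J

For quasistatic motion the external work equals the change in potential energy: W_ext = qΔV = q(V_B − V_A).
At A: distance to the source charge is 1.07 m; V_A = kq₁/r = 23.0 V.
At B: distance to the source charge is 1.18 m; V_B = kq₁/r = 20.8 V.
ΔV = V_B − V_A = -2.19 V.
W_ext = qΔV = (4.28×10⁻⁹ C)(-2.19 V) = -9.39×10⁻⁹ J.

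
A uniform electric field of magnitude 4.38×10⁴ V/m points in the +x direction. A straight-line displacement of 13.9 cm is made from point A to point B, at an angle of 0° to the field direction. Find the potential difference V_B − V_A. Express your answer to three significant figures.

-6090 V

Only the component of displacement along E changes the potential: ΔV = −E·d·cosθ.
ΔV = −(4.38×10⁴ V/m)(0.139 m)cos0° = -6090 V.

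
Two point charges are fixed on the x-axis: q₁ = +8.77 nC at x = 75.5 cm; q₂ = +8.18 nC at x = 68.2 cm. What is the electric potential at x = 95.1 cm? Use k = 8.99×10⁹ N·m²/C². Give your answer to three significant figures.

The total potential is the scalar sum of each charge's contribution, V = Σ kqᵢ/rᵢ.
Distances from the field point to each charge: r₁ = 0.196 m, r₂ = 0.269 m.
V = k[(8.77×10⁻⁹)/(0.196) + (8.18×10⁻⁹)/(0.269)] = 676 V.

676 V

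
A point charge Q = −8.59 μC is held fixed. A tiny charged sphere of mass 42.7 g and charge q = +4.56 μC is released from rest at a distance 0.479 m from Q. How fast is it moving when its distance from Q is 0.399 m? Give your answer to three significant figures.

Only the electrostatic force acts, so mechanical energy is conserved: ½mv² = U₁ − U₂ = kQq(1/r₁ − 1/r₂).
U₁ − U₂ = (8.99×10⁹ N·m²/C²)(-8.59×10⁻⁶ C)(4.56×10⁻⁶ C)(1/0.479 − 1/0.399) = 0.147 J.
v = √(2·0.147/0.0427) = 2.63 m/s.

2.63 m/s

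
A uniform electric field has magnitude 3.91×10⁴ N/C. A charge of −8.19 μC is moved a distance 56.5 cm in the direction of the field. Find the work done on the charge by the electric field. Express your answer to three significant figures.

The potential change for a displacement 56.5 cm in the direction of the field is ΔV = −Ed = -2.21×10⁴ V.
W_field = −qΔV = -0.181 J.

-0.181 J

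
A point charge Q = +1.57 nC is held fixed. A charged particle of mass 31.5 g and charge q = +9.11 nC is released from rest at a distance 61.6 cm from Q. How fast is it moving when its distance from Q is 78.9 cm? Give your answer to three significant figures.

Only the electrostatic force acts, so mechanical energy is conserved: ½mv² = U₁ − U₂ = kQq(1/r₁ − 1/r₂).
U₁ − U₂ = (8.99×10⁹ N·m²/C²)(1.57×10⁻⁹ C)(9.11×10⁻⁹ C)(1/0.616 − 1/0.789) = 4.58×10⁻⁸ J.
v = √(2·4.58×10⁻⁸/0.0315) = 1.70×10⁻³ m/s.

1.70×10⁻³ m/s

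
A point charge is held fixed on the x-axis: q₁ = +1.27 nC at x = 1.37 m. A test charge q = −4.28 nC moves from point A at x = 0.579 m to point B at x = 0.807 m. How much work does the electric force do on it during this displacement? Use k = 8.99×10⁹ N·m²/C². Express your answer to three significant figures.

The work done by the electric force is W_field = −ΔU = −q(V_B − V_A) = q(V_A − V_B).
At A: distance to the source charge is 0.791 m; V_A = kq₁/r = 14.4 V.
At B: distance to the source charge is 0.563 m; V_B = kq₁/r = 20.3 V.
ΔV = V_B − V_A = 5.85 V.
W_field = −qΔV = −(-4.28×10⁻⁹ C)(5.85 V) = 2.50×10⁻⁸ J.

2.50×10⁻⁸ J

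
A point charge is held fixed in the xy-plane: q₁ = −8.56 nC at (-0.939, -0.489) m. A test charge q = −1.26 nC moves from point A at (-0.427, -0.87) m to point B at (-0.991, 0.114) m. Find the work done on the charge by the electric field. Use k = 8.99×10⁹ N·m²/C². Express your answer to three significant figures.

The work done by the electric force is W_field = −ΔU = −q(V_B − V_A) = q(V_A − V_B).
At A: distance to the source charge is 0.638 m; V_A = kq₁/r = -121 V.
At B: distance to the source charge is 0.605 m; V_B = kq₁/r = -127 V.
ΔV = V_B − V_A = -6.57 V.
W_field = −qΔV = −(-1.26×10⁻⁹ C)(-6.57 V) = -8.28×10⁻⁹ J.

-8.28×10⁻⁹ J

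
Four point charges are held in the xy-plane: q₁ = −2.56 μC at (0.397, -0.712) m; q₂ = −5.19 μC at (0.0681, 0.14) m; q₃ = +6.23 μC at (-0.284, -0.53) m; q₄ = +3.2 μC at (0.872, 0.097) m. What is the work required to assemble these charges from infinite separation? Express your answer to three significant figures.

The assembly work is the sum of pairwise potential energies, U = Σ_{i<j} kqᵢqⱼ/rᵢⱼ.
Pair separations: r₁₂ = 0.913 m, r₁₃ = 0.705 m, r₁₄ = 0.938 m, r₂₃ = 0.757 m, r₂₄ = 0.805 m, r₃₄ = 1.32 m.
Summing all 6 pair terms gives U = -0.584 J.

-0.584 J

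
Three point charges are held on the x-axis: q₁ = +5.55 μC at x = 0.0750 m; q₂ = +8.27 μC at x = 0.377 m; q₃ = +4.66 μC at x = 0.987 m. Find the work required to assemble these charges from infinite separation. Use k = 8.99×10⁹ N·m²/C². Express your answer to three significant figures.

2.19 J

The assembly work is the sum of pairwise potential energies, U = Σ_{i<j} kqᵢqⱼ/rᵢⱼ.
Pair separations: r₁₂ = 0.302 m, r₁₃ = 0.912 m, r₂₃ = 0.610 m.
U = (1.37) + (0.255) + (0.568) = 2.19 J.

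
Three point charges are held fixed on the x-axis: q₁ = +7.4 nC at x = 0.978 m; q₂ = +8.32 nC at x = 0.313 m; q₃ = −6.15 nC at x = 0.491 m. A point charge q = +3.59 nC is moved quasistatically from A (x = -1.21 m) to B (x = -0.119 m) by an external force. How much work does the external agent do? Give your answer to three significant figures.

3.45×10⁻⁷ J

For quasistatic motion the external work equals the change in potential energy: W_ext = qΔV = q(V_B − V_A).
At A: distances to the source charges are 2.19 m, 1.52 m, 1.70 m; V_A = Σ kqᵢ/rᵢ = 47.0 V.
At B: distances to the source charges are 1.10 m, 0.432 m, 0.610 m; V_B = Σ kqᵢ/rᵢ = 143 V.
ΔV = V_B − V_A = 96.1 V.
W_ext = qΔV = (3.59×10⁻⁹ C)(96.1 V) = 3.45×10⁻⁷ J.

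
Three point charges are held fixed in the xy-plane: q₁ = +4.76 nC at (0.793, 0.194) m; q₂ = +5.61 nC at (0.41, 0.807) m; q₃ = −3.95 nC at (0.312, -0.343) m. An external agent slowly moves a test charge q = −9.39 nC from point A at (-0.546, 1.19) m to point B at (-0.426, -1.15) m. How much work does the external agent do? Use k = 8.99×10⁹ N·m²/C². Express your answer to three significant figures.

3.72×10⁻⁷ J

For quasistatic motion the external work equals the change in potential energy: W_ext = qΔV = q(V_B − V_A).
At A: distances to the source charges are 1.67 m, 1.03 m, 1.76 m; V_A = Σ kqᵢ/rᵢ = 54.4 V.
At B: distances to the source charges are 1.81 m, 2.13 m, 1.09 m; V_B = Σ kqᵢ/rᵢ = 14.8 V.
ΔV = V_B − V_A = -39.6 V.
W_ext = qΔV = (-9.39×10⁻⁹ C)(-39.6 V) = 3.72×10⁻⁷ J.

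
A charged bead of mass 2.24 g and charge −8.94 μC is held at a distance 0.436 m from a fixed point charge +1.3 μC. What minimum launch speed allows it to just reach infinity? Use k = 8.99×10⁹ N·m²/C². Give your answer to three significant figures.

To just escape, total mechanical energy must reach zero at infinity: ½mv²_min + U = 0, so ½mv²_min = −U = |kQq|/r.
|U| = |kQq|/r = (8.99×10⁹ N·m²/C²)(1.30×10⁻⁶)(8.94×10⁻⁶)/(0.436) = 0.240 J.
v_min = √(2|U|/m) = √(2·0.240/2.24×10⁻³) = 14.6 m/s.

14.6 m/s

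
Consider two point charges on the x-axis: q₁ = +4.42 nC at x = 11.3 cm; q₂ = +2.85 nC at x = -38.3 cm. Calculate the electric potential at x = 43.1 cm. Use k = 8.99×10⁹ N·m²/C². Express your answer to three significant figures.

Electric potential is a scalar, so the contributions from each charge add algebraically: V = Σ kqᵢ/rᵢ.
Distances from the field point to each charge: r₁ = 0.318 m, r₂ = 0.814 m.
V = k[(4.42×10⁻⁹)/(0.318) + (2.85×10⁻⁹)/(0.814)] = 156 V.

156 V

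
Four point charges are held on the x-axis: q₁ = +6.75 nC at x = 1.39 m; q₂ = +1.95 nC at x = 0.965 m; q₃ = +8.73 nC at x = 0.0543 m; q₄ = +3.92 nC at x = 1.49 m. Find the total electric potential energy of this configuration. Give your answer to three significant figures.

3.57×10⁻⁶ J

The assembly work is the sum of pairwise potential energies, U = Σ_{i<j} kqᵢqⱼ/rᵢⱼ.
Pair separations: r₁₂ = 0.425 m, r₁₃ = 1.34 m, r₁₄ = 0.100 m, r₂₃ = 0.911 m, r₂₄ = 0.525 m, r₃₄ = 1.44 m.
Summing all 6 pair terms gives U = 3.57×10⁻⁶ J.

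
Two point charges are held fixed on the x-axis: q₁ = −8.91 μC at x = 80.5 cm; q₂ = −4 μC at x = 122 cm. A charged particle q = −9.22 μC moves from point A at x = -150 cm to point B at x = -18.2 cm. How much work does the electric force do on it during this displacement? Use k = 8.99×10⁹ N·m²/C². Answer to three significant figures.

-0.542 J

The work done by the electric force is W_field = −ΔU = −q(V_B − V_A) = q(V_A − V_B).
At A: distances to the source charges are 2.31 m, 2.72 m; V_A = Σ kqᵢ/rᵢ = -4.80×10⁴ V.
At B: distances to the source charges are 0.987 m, 1.40 m; V_B = Σ kqᵢ/rᵢ = -1.07×10⁵ V.
ΔV = V_B − V_A = -5.88×10⁴ V.
W_field = −qΔV = −(-9.22×10⁻⁶ C)(-5.88×10⁴ V) = -0.542 J.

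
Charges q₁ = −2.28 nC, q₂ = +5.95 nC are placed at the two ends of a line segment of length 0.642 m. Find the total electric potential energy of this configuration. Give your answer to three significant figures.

-1.90×10⁻⁷ J

The assembly work is the sum of pairwise potential energies, U = Σ_{i<j} kqᵢqⱼ/rᵢⱼ.
The separation is r = 0.642 m.
U = (-1.90×10⁻⁷) = -1.90×10⁻⁷ J.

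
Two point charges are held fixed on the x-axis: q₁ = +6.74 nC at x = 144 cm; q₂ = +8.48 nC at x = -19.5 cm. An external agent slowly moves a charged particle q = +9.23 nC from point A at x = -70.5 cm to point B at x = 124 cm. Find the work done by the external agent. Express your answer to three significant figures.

1.65×10⁻⁶ J

For quasistatic motion the external work equals the change in potential energy: W_ext = qΔV = q(V_B − V_A).
At A: distances to the source charges are 2.15 m, 0.510 m; V_A = Σ kqᵢ/rᵢ = 178 V.
At B: distances to the source charges are 0.200 m, 1.44 m; V_B = Σ kqᵢ/rᵢ = 356 V.
ΔV = V_B − V_A = 178 V.
W_ext = qΔV = (9.23×10⁻⁹ C)(178 V) = 1.65×10⁻⁶ J.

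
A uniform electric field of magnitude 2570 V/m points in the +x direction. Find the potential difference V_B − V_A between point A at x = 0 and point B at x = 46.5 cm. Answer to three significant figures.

-1200 V

In a uniform field, potential decreases in the direction of E: V_B − V_A = −E·Δx.
V_B − V_A = −(2570 V/m)(0.465 m) = -1200 V.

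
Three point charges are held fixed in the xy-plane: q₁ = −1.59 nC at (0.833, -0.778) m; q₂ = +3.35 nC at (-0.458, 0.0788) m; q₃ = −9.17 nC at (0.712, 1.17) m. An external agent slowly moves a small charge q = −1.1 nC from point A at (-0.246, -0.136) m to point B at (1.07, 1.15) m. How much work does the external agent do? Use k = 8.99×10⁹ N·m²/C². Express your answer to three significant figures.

For quasistatic motion the external work equals the change in potential energy: W_ext = qΔV = q(V_B − V_A).
At A: distances to the source charges are 1.26 m, 0.302 m, 1.62 m; V_A = Σ kqᵢ/rᵢ = 37.5 V.
At B: distances to the source charges are 1.94 m, 1.87 m, 0.359 m; V_B = Σ kqᵢ/rᵢ = -221 V.
ΔV = V_B − V_A = -259 V.
W_ext = qΔV = (-1.10×10⁻⁹ C)(-259 V) = 2.85×10⁻⁷ J.

2.85×10⁻⁷ J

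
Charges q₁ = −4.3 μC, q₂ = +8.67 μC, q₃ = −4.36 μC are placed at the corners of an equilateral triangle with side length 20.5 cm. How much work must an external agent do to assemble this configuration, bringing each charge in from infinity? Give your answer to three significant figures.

The work to assemble the configuration equals its total potential energy, U = Σ kqᵢqⱼ/rᵢⱼ over all pairs.
All three pair separations equal the side length, 0.205 m.
U = (-1.63) + (0.822) + (-1.66) = -2.47 J.

-2.47 J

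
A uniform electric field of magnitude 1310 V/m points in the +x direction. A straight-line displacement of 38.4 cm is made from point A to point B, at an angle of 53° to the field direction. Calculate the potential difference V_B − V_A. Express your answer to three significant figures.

-303 V

Only the component of displacement along E changes the potential: ΔV = −E·d·cosθ.
ΔV = −(1310 V/m)(0.384 m)cos53° = -303 V.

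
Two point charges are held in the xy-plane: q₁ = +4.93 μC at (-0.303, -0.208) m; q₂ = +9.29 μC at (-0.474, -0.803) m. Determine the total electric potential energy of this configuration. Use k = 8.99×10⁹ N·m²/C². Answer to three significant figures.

0.665 J

The assembly work is the sum of pairwise potential energies, U = Σ_{i<j} kqᵢqⱼ/rᵢⱼ.
Pair separations: r₁₂ = 0.619 m.
U = (0.665) = 0.665 J.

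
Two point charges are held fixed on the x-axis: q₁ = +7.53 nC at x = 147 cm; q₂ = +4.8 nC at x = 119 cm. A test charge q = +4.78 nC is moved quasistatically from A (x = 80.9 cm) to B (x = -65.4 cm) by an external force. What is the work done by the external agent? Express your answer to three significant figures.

For quasistatic motion the external work equals the change in potential energy: W_ext = qΔV = q(V_B − V_A).
At A: distances to the source charges are 0.661 m, 0.381 m; V_A = Σ kqᵢ/rᵢ = 216 V.
At B: distances to the source charges are 2.12 m, 1.84 m; V_B = Σ kqᵢ/rᵢ = 55.3 V.
ΔV = V_B − V_A = -160 V.
W_ext = qΔV = (4.78×10⁻⁹ C)(-160 V) = -7.67×10⁻⁷ J.

-7.67×10⁻⁷ J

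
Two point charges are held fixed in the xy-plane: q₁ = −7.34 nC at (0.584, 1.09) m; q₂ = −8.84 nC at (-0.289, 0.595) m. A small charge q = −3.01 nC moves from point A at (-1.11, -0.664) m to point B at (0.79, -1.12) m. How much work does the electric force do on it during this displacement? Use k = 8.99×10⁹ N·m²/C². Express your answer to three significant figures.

The work done by the electric force is W_field = −ΔU = −q(V_B − V_A) = q(V_A − V_B).
At A: distances to the source charges are 2.44 m, 1.50 m; V_A = Σ kqᵢ/rᵢ = -79.9 V.
At B: distances to the source charges are 2.22 m, 2.03 m; V_B = Σ kqᵢ/rᵢ = -69.0 V.
ΔV = V_B − V_A = 11.0 V.
W_field = −qΔV = −(-3.01×10⁻⁹ C)(11.0 V) = 3.31×10⁻⁸ J.

3.31×10⁻⁸ J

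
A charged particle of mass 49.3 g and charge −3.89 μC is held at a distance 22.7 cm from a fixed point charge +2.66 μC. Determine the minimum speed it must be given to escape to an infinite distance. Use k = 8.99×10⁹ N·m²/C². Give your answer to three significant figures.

4.08 m/s

To just escape, total mechanical energy must reach zero at infinity: ½mv²_min + U = 0, so ½mv²_min = −U = |kQq|/r.
|U| = |kQq|/r = (8.99×10⁹ N·m²/C²)(2.66×10⁻⁶)(3.89×10⁻⁶)/(0.227) = 0.410 J.
v_min = √(2|U|/m) = √(2·0.410/0.0493) = 4.08 m/s.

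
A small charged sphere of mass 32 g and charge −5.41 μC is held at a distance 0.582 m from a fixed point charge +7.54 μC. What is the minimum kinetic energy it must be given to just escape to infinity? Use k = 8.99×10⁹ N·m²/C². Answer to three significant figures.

0.630 J

To just escape, total mechanical energy must reach zero at infinity: ½mv²_min + U = 0, so ½mv²_min = −U = |kQq|/r.
|U| = |kQq|/r = (8.99×10⁹ N·m²/C²)(7.54×10⁻⁶)(5.41×10⁻⁶)/(0.582) = 0.630 J.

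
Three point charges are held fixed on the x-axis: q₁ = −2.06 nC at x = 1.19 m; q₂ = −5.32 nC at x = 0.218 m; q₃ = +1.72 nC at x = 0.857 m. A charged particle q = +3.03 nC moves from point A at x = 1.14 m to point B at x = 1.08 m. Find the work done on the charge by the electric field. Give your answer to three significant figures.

-6.46×10⁻⁷ J

The work done by the electric force is W_field = −ΔU = −q(V_B − V_A) = q(V_A − V_B).
At A: distances to the source charges are 0.0500 m, 0.922 m, 0.283 m; V_A = Σ kqᵢ/rᵢ = -368 V.
At B: distances to the source charges are 0.110 m, 0.862 m, 0.223 m; V_B = Σ kqᵢ/rᵢ = -155 V.
ΔV = V_B − V_A = 213 V.
W_field = −qΔV = −(3.03×10⁻⁹ C)(213 V) = -6.46×10⁻⁷ J.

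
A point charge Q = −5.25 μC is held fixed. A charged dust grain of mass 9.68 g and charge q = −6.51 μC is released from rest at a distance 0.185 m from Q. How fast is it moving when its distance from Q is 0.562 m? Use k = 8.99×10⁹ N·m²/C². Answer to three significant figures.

Only the electrostatic force acts, so mechanical energy is conserved: ½mv² = U₁ − U₂ = kQq(1/r₁ − 1/r₂).
U₁ − U₂ = (8.99×10⁹ N·m²/C²)(-5.25×10⁻⁶ C)(-6.51×10⁻⁶ C)(1/0.185 − 1/0.562) = 1.11 J.
v = √(2·1.11/9.68×10⁻³) = 15.2 m/s.

15.2 m/s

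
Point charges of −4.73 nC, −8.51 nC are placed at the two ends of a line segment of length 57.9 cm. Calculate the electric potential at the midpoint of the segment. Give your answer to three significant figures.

The total potential is the scalar sum of each charge's contribution, V = Σ kqᵢ/rᵢ.
Each charge is 0.289 m from the midpoint.
V = k[(-4.73×10⁻⁹)/(0.289) + (-8.51×10⁻⁹)/(0.289)] = -411 V.

-411 V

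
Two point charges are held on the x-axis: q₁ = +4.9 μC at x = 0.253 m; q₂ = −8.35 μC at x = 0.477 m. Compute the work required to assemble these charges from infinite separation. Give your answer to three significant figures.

-1.64 J

The work to assemble the configuration equals its total potential energy, U = Σ kqᵢqⱼ/rᵢⱼ over all pairs.
Pair separations: r₁₂ = 0.224 m.
U = (-1.64) = -1.64 J.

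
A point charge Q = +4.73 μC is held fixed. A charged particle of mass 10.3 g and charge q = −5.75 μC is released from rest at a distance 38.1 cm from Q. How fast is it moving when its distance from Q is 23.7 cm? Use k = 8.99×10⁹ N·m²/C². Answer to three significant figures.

Only the electrostatic force acts, so mechanical energy is conserved: ½mv² = U₁ − U₂ = kQq(1/r₁ − 1/r₂).
U₁ − U₂ = (8.99×10⁹ N·m²/C²)(4.73×10⁻⁶ C)(-5.75×10⁻⁶ C)(1/0.381 − 1/0.237) = 0.390 J.
v = √(2·0.390/0.0103) = 8.70 m/s.

8.70 m/s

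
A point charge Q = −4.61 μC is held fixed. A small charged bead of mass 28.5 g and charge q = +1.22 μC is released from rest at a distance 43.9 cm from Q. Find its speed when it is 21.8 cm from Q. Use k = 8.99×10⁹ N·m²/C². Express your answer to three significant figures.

Only the electrostatic force acts, so mechanical energy is conserved: ½mv² = U₁ − U₂ = kQq(1/r₁ − 1/r₂).
U₁ − U₂ = (8.99×10⁹ N·m²/C²)(-4.61×10⁻⁶ C)(1.22×10⁻⁶ C)(1/0.439 − 1/0.218) = 0.117 J.
v = √(2·0.117/0.0285) = 2.86 m/s.

2.86 m/s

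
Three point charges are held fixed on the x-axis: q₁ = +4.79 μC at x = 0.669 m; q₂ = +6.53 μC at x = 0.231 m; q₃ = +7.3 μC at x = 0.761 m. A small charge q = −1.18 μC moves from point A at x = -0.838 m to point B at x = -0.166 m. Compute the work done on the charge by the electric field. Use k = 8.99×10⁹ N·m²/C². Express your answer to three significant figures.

0.172 J

The work done by the electric force is W_field = −ΔU = −q(V_B − V_A) = q(V_A − V_B).
At A: distances to the source charges are 1.51 m, 1.07 m, 1.60 m; V_A = Σ kqᵢ/rᵢ = 1.25×10⁵ V.
At B: distances to the source charges are 0.835 m, 0.397 m, 0.927 m; V_B = Σ kqᵢ/rᵢ = 2.70×10⁵ V.
ΔV = V_B − V_A = 1.46×10⁵ V.
W_field = −qΔV = −(-1.18×10⁻⁶ C)(1.46×10⁵ V) = 0.172 J.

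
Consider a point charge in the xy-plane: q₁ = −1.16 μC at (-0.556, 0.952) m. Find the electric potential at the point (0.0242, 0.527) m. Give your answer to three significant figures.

The total potential is the scalar sum of each charge's contribution, V = Σ kqᵢ/rᵢ.
Distances from the field point to each charge: r₁ = 0.719 m.
V = k[(-1.16×10⁻⁶)/(0.719)] = -1.45×10⁴ V.

-1.45×10⁴ V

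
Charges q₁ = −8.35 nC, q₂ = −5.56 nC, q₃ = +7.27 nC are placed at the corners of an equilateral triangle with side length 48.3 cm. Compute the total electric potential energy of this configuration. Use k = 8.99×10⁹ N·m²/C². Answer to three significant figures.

-1.02×10⁻⁶ J

The work to assemble the configuration equals its total potential energy, U = Σ kqᵢqⱼ/rᵢⱼ over all pairs.
All three pair separations equal the side length, 0.483 m.
U = (8.64×10⁻⁷) + (-1.13×10⁻⁶) + (-7.52×10⁻⁷) = -1.02×10⁻⁶ J.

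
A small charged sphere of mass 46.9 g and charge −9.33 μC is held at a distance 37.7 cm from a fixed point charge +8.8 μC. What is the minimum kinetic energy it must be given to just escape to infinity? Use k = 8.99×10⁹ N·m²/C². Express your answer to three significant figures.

To just escape, total mechanical energy must reach zero at infinity: ½mv²_min + U = 0, so ½mv²_min = −U = |kQq|/r.
|U| = |kQq|/r = (8.99×10⁹ N·m²/C²)(8.80×10⁻⁶)(9.33×10⁻⁶)/(0.377) = 1.96 J.

1.96 J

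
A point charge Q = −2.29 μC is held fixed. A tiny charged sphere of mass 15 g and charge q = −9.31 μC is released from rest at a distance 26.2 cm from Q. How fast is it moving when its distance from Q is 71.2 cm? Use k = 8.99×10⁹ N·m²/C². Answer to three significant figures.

Only the electrostatic force acts, so mechanical energy is conserved: ½mv² = U₁ − U₂ = kQq(1/r₁ − 1/r₂).
U₁ − U₂ = (8.99×10⁹ N·m²/C²)(-2.29×10⁻⁶ C)(-9.31×10⁻⁶ C)(1/0.262 − 1/0.712) = 0.462 J.
v = √(2·0.462/0.0150) = 7.85 m/s.

7.85 m/s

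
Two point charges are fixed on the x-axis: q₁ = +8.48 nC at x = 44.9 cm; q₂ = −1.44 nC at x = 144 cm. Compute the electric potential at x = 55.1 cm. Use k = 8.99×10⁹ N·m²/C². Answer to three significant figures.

733 V

The total potential is the scalar sum of each charge's contribution, V = Σ kqᵢ/rᵢ.
Distances from the field point to each charge: r₁ = 0.102 m, r₂ = 0.889 m.
V = k[(8.48×10⁻⁹)/(0.102) + (-1.44×10⁻⁹)/(0.889)] = 733 V.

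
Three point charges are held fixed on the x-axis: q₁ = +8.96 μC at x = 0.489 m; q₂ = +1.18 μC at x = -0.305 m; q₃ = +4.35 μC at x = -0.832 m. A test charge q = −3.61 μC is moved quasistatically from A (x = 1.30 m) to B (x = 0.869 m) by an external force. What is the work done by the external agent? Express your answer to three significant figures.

For quasistatic motion the external work equals the change in potential energy: W_ext = qΔV = q(V_B − V_A).
At A: distances to the source charges are 0.811 m, 1.60 m, 2.13 m; V_A = Σ kqᵢ/rᵢ = 1.24×10⁵ V.
At B: distances to the source charges are 0.380 m, 1.17 m, 1.70 m; V_B = Σ kqᵢ/rᵢ = 2.44×10⁵ V.
ΔV = V_B − V_A = 1.20×10⁵ V.
W_ext = qΔV = (-3.61×10⁻⁶ C)(1.20×10⁵ V) = -0.432 J.

-0.432 J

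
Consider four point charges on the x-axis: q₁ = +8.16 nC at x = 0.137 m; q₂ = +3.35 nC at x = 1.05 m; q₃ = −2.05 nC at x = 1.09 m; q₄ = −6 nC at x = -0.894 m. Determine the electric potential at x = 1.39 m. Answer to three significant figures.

The total potential is the scalar sum of each charge's contribution, V = Σ kqᵢ/rᵢ.
Distances from the field point to each charge: r₁ = 1.25 m, r₂ = 0.340 m, r₃ = 0.300 m, r₄ = 2.28 m.
V = k[(8.16×10⁻⁹)/(1.25) + (3.35×10⁻⁹)/(0.340) + (-2.05×10⁻⁹)/(0.300) + (-6.00×10⁻⁹)/(2.28)] = 62.1 V.

62.1 V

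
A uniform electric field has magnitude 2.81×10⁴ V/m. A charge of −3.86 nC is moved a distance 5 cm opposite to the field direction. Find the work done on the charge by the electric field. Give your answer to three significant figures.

5.42×10⁻⁶ J

The potential change for a displacement 5 cm opposite to the field direction is ΔV = +Ed = 1400 V.
W_field = −qΔV = 5.42×10⁻⁶ J.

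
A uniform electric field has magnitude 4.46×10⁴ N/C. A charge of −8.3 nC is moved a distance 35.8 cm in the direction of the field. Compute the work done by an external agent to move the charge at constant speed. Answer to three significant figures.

The potential change for a displacement 35.8 cm in the direction of the field is ΔV = −Ed = -1.60×10⁴ V.
W_ext = qΔV = 1.33×10⁻⁴ J.

1.33×10⁻⁴ J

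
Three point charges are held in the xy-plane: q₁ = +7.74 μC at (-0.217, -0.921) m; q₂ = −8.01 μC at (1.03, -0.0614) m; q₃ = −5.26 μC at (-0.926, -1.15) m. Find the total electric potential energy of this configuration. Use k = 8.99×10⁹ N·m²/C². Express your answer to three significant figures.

-0.690 J

The assembly work is the sum of pairwise potential energies, U = Σ_{i<j} kqᵢqⱼ/rᵢⱼ.
Pair separations: r₁₂ = 1.51 m, r₁₃ = 0.745 m, r₂₃ = 2.24 m.
U = (-0.368) + (-0.491) + (0.169) = -0.690 J.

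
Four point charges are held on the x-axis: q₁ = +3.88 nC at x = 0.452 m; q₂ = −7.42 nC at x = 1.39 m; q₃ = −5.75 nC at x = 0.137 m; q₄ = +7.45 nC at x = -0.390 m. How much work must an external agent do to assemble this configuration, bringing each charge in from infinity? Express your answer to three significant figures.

-1.31×10⁻⁶ J

The assembly work is the sum of pairwise potential energies, U = Σ_{i<j} kqᵢqⱼ/rᵢⱼ.
Pair separations: r₁₂ = 0.938 m, r₁₃ = 0.315 m, r₁₄ = 0.842 m, r₂₃ = 1.25 m, r₂₄ = 1.78 m, r₃₄ = 0.527 m.
Summing all 6 pair terms gives U = -1.31×10⁻⁶ J.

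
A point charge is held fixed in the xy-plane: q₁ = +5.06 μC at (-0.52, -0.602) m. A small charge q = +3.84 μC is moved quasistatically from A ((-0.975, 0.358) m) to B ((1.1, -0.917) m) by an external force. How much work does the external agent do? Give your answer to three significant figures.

For quasistatic motion the external work equals the change in potential energy: W_ext = qΔV = q(V_B − V_A).
At A: distance to the source charge is 1.06 m; V_A = kq₁/r = 4.28×10⁴ V.
At B: distance to the source charge is 1.65 m; V_B = kq₁/r = 2.76×10⁴ V.
ΔV = V_B − V_A = -1.53×10⁴ V.
W_ext = qΔV = (3.84×10⁻⁶ C)(-1.53×10⁴ V) = -0.0586 J.

-0.0586 J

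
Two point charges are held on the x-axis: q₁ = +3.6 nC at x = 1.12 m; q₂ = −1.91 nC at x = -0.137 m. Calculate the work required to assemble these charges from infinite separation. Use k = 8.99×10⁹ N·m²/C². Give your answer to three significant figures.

The work to assemble the configuration equals its total potential energy, U = Σ kqᵢqⱼ/rᵢⱼ over all pairs.
Pair separations: r₁₂ = 1.26 m.
U = (-4.92×10⁻⁸) = -4.92×10⁻⁸ J.

-4.92×10⁻⁸ J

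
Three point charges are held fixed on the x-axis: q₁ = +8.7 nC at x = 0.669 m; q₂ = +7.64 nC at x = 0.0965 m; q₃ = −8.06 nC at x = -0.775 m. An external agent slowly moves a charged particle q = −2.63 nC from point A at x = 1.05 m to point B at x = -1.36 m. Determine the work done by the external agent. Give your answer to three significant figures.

7.25×10⁻⁷ J

For quasistatic motion the external work equals the change in potential energy: W_ext = qΔV = q(V_B − V_A).
At A: distances to the source charges are 0.381 m, 0.954 m, 1.83 m; V_A = Σ kqᵢ/rᵢ = 238 V.
At B: distances to the source charges are 2.03 m, 1.46 m, 0.585 m; V_B = Σ kqᵢ/rᵢ = -38.2 V.
ΔV = V_B − V_A = -276 V.
W_ext = qΔV = (-2.63×10⁻⁹ C)(-276 V) = 7.25×10⁻⁷ J.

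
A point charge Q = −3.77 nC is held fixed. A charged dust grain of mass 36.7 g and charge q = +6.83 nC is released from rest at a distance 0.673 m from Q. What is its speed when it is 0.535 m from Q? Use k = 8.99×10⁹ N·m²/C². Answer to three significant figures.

2.20×10⁻³ m/s

Only the electrostatic force acts, so mechanical energy is conserved: ½mv² = U₁ − U₂ = kQq(1/r₁ − 1/r₂).
U₁ − U₂ = (8.99×10⁹ N·m²/C²)(-3.77×10⁻⁹ C)(6.83×10⁻⁹ C)(1/0.673 − 1/0.535) = 8.87×10⁻⁸ J.
v = √(2·8.87×10⁻⁸/0.0367) = 2.20×10⁻³ m/s.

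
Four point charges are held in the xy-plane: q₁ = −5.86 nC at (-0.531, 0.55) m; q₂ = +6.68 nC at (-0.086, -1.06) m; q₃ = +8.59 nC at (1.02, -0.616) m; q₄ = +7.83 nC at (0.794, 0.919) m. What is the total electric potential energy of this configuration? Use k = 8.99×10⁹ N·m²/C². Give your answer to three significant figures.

The assembly work is the sum of pairwise potential energies, U = Σ_{i<j} kqᵢqⱼ/rᵢⱼ.
Pair separations: r₁₂ = 1.67 m, r₁₃ = 1.94 m, r₁₄ = 1.38 m, r₂₃ = 1.19 m, r₂₄ = 2.17 m, r₃₄ = 1.55 m.
Summing all 6 pair terms gives U = 2.96×10⁻⁷ J.

2.96×10⁻⁷ J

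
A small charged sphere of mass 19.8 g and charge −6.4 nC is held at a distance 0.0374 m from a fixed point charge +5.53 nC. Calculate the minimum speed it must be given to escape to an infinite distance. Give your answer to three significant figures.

To just escape, total mechanical energy must reach zero at infinity: ½mv²_min + U = 0, so ½mv²_min = −U = |kQq|/r.
|U| = |kQq|/r = (8.99×10⁹ N·m²/C²)(5.53×10⁻⁹)(6.40×10⁻⁹)/(0.0374) = 8.51×10⁻⁶ J.
v_min = √(2|U|/m) = √(2·8.51×10⁻⁶/0.0198) = 0.0293 m/s.

0.0293 m/s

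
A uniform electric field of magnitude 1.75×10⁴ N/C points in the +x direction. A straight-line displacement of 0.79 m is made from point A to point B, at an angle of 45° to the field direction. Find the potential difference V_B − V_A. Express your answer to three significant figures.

-9780 V

Only the component of displacement along E changes the potential: ΔV = −E·d·cosθ.
ΔV = −(1.75×10⁴ V/m)(0.790 m)cos45° = -9780 V.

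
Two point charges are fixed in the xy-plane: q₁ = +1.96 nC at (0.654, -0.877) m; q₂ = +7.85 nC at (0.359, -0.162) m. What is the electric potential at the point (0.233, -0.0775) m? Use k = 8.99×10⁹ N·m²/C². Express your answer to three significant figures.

485 V

Electric potential is a scalar, so the contributions from each charge add algebraically: V = Σ kqᵢ/rᵢ.
Distances from the field point to each charge: r₁ = 0.904 m, r₂ = 0.152 m.
V = k[(1.96×10⁻⁹)/(0.904) + (7.85×10⁻⁹)/(0.152)] = 485 V.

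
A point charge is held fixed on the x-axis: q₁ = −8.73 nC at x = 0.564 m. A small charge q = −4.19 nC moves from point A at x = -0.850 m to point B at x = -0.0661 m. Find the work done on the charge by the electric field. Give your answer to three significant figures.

-2.89×10⁻⁷ J

The work done by the electric force is W_field = −ΔU = −q(V_B − V_A) = q(V_A − V_B).
At A: distance to the source charge is 1.41 m; V_A = kq₁/r = -55.5 V.
At B: distance to the source charge is 0.630 m; V_B = kq₁/r = -125 V.
ΔV = V_B − V_A = -69.1 V.
W_field = −qΔV = −(-4.19×10⁻⁹ C)(-69.1 V) = -2.89×10⁻⁷ J.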